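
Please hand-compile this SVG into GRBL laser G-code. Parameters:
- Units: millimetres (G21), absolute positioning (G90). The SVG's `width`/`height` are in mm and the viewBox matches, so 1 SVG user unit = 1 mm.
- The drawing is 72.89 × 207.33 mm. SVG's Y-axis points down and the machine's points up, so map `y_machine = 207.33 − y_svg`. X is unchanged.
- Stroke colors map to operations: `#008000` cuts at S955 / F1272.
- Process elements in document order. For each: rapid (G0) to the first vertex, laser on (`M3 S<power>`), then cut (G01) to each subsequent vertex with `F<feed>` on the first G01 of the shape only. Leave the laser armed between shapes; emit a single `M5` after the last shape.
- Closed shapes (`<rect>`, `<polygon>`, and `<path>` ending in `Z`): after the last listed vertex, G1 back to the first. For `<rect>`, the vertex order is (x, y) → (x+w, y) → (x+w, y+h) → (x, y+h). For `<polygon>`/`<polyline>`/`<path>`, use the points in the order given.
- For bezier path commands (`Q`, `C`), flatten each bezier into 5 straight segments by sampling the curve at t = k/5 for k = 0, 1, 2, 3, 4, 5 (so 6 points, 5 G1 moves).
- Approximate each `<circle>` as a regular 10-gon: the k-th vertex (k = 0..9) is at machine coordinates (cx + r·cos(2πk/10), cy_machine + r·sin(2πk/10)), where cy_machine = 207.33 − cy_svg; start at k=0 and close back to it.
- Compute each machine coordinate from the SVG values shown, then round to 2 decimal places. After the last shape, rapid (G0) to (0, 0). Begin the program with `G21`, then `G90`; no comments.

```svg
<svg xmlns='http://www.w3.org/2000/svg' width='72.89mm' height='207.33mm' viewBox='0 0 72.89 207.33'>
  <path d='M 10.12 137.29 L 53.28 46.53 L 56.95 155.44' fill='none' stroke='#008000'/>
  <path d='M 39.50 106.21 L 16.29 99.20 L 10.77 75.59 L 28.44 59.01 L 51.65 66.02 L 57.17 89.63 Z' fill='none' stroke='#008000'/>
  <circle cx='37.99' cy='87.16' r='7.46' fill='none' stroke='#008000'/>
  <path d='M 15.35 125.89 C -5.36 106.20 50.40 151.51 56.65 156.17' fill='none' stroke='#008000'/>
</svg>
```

viewBox `0 0 72.89 207.33` with mm width/height → 1 unit = 1 mm. Flip: y_m = 207.33 − y_svg.

**Shape 1** — `<path>` open polyline, stroke `#008000` → cut (S955, F1272). Machine vertices: (10.12,70.04) → (53.28,160.80) → (56.95,51.89). Open path.

**Shape 2** — `<path>` regular polygon, stroke `#008000` → cut (S955, F1272). Machine vertices: (39.50,101.12) → (16.29,108.13) → (10.77,131.74) → (28.44,148.32) → (51.65,141.31) → (57.17,117.70) → (39.50,101.12). Closed: final G1 returns to the first vertex.

**Shape 3** — `<circle>` circle, stroke `#008000` → cut (S955, F1272). Machine vertices: (45.45,120.17) → (44.03,124.55) → (40.30,127.26) → (35.68,127.26) → (31.95,124.55) → (30.53,120.17) → (31.95,115.79) → (35.68,113.08) → (40.30,113.08) → (44.03,115.79) → (45.45,120.17). Closed: final G1 returns to the first vertex.

**Shape 4** — `<path>` cubic bezier, stroke `#008000` → cut (S955, F1272). Control points (SVG): P0=(15.35,125.89), P1=(-5.36,106.20), P2=(50.40,151.51), P3=(56.65,156.17); sampled at t=k/5. Machine vertices: (15.35,81.44) → (11.09,86.30) → (19.14,80.63) → (33.45,69.50) → (47.97,57.99) → (56.65,51.16). Open path.

G21
G90
G0 X10.12 Y70.04
M3 S955
G01 X53.28 Y160.80 F1272
G01 X56.95 Y51.89
G0 X39.50 Y101.12
M3 S955
G01 X16.29 Y108.13 F1272
G01 X10.77 Y131.74
G01 X28.44 Y148.32
G01 X51.65 Y141.31
G01 X57.17 Y117.70
G01 X39.50 Y101.12
G0 X45.45 Y120.17
M3 S955
G01 X44.03 Y124.55 F1272
G01 X40.30 Y127.26
G01 X35.68 Y127.26
G01 X31.95 Y124.55
G01 X30.53 Y120.17
G01 X31.95 Y115.79
G01 X35.68 Y113.08
G01 X40.30 Y113.08
G01 X44.03 Y115.79
G01 X45.45 Y120.17
G0 X15.35 Y81.44
M3 S955
G01 X11.09 Y86.30 F1272
G01 X19.14 Y80.63
G01 X33.45 Y69.50
G01 X47.97 Y57.99
G01 X56.65 Y51.16
M5
G0 X0.00 Y0.00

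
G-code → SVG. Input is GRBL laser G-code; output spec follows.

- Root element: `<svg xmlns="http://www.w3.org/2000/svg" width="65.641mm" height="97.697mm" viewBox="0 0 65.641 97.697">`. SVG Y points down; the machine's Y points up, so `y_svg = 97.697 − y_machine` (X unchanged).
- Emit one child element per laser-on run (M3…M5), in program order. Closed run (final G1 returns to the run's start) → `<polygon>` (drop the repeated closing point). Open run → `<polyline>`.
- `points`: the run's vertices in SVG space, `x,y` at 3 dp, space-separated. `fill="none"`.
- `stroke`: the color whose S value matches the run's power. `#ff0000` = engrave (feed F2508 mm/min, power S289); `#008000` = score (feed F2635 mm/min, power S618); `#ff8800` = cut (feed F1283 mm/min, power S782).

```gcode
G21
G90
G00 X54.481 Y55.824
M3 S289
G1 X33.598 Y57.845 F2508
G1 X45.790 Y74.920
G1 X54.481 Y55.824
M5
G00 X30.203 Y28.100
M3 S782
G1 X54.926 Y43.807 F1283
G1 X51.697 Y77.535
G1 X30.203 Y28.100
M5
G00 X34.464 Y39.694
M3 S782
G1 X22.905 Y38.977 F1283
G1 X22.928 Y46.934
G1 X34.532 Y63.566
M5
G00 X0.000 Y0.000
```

<svg xmlns="http://www.w3.org/2000/svg" width="65.641mm" height="97.697mm" viewBox="0 0 65.641 97.697">
  <polygon points="54.481,41.873 33.598,39.852 45.790,22.777" fill="none" stroke="#ff0000"/>
  <polygon points="30.203,69.597 54.926,53.890 51.697,20.162" fill="none" stroke="#ff8800"/>
  <polyline points="34.464,58.003 22.905,58.720 22.928,50.763 34.532,34.131" fill="none" stroke="#ff8800"/>
</svg>

y_svg = 97.697 − y_m.

[1] S289→`#ff0000` (engrave); closed run; points: 54.481,41.873 33.598,39.852 45.790,22.777

[2] S782→`#ff8800` (cut); closed run; points: 30.203,69.597 54.926,53.890 51.697,20.162

[3] S782→`#ff8800` (cut); open run; points: 34.464,58.003 22.905,58.720 22.928,50.763 34.532,34.131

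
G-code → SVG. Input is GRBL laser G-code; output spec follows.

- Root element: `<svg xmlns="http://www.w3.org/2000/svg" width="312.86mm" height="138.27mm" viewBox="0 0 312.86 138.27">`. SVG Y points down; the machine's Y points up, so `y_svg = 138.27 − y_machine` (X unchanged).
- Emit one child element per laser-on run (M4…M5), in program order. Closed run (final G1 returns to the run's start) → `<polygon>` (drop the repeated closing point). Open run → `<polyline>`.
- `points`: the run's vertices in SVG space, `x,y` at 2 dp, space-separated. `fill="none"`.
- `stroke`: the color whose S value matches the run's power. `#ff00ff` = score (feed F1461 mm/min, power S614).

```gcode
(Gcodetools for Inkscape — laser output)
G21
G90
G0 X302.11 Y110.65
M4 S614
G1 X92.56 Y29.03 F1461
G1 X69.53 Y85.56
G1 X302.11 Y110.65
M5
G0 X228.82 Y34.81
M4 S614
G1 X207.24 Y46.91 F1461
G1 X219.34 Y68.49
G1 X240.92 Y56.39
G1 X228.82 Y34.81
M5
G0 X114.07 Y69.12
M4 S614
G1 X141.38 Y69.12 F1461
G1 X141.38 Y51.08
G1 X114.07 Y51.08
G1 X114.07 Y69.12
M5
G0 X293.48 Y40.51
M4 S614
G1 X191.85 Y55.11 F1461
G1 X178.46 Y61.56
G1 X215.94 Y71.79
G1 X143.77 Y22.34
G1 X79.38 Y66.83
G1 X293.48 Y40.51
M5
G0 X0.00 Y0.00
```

<svg xmlns="http://www.w3.org/2000/svg" width="312.86mm" height="138.27mm" viewBox="0 0 312.86 138.27">
  <polygon points="302.11,27.62 92.56,109.24 69.53,52.71" fill="none" stroke="#ff00ff"/>
  <polygon points="228.82,103.46 207.24,91.36 219.34,69.78 240.92,81.88" fill="none" stroke="#ff00ff"/>
  <polygon points="114.07,69.15 141.38,69.15 141.38,87.19 114.07,87.19" fill="none" stroke="#ff00ff"/>
  <polygon points="293.48,97.76 191.85,83.16 178.46,76.71 215.94,66.48 143.77,115.93 79.38,71.44" fill="none" stroke="#ff00ff"/>
</svg>

Machine Y-up, SVG Y-down with viewBox height 138.27, so y_svg = 138.27 − y_machine; X carries over. Every run uses S614, so all elements get stroke `#ff00ff` (score).

Run 1: The run returns to its start, so emit a `<polygon>` with points (Y-flipped): 302.11,27.62 92.56,109.24 69.53,52.71.

Run 2: The run returns to its start, so emit a `<polygon>` with points (Y-flipped): 228.82,103.46 207.24,91.36 219.34,69.78 240.92,81.88.

Run 3: The run returns to its start, so emit a `<polygon>` with points (Y-flipped): 114.07,69.15 141.38,69.15 141.38,87.19 114.07,87.19.

Run 4: The run returns to its start, so emit a `<polygon>` with points (Y-flipped): 293.48,97.76 191.85,83.16 178.46,76.71 215.94,66.48 143.77,115.93 79.38,71.44.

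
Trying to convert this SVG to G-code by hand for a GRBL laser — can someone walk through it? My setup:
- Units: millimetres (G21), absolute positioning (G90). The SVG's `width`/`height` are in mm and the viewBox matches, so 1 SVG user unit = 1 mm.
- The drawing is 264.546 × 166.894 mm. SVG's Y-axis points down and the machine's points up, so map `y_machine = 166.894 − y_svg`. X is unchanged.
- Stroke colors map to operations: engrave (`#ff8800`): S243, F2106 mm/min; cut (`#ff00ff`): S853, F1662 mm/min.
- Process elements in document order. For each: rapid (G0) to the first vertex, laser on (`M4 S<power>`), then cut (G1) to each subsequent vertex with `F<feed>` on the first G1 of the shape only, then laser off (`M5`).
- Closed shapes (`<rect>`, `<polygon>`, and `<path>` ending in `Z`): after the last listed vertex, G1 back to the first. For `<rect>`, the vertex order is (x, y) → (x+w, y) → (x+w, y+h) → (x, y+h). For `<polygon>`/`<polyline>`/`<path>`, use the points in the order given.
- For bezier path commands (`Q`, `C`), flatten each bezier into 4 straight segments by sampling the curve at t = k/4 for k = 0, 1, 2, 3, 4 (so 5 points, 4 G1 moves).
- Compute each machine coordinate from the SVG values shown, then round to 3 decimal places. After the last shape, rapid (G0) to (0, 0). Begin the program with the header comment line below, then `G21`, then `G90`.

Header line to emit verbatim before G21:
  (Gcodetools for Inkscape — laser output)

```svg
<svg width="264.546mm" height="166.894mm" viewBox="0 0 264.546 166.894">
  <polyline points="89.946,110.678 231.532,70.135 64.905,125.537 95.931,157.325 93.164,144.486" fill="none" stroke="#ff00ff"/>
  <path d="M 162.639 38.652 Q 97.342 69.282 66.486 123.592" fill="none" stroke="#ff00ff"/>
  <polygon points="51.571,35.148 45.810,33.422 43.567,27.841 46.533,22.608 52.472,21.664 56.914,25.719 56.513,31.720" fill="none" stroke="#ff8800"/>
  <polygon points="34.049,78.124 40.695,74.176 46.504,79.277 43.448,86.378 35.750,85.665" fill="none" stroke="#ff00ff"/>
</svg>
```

(Gcodetools for Inkscape — laser output)
G21
G90
G0 X89.946 Y56.216
M4 S853
G1 X231.532 Y96.759 F1662
G1 X64.905 Y41.357
G1 X95.931 Y9.569
G1 X93.164 Y22.408
M5
G0 X162.639 Y128.242
M4 S853
G1 X132.143 Y111.447 F1662
G1 X105.952 Y91.692
G1 X84.067 Y68.977
G1 X66.486 Y43.302
M5
G0 X51.571 Y131.746
M4 S243
G1 X45.810 Y133.472 F2106
G1 X43.567 Y139.053
G1 X46.533 Y144.286
G1 X52.472 Y145.230
G1 X56.914 Y141.175
G1 X56.513 Y135.174
G1 X51.571 Y131.746
M5
G0 X34.049 Y88.770
M4 S853
G1 X40.695 Y92.718 F1662
G1 X46.504 Y87.617
G1 X43.448 Y80.516
G1 X35.750 Y81.229
G1 X34.049 Y88.770
M5
G0 X0.000 Y0.000

1 u = 1 mm; y_m = 166.894 − y.

[1] `<polyline>` open polyline, #ff00ff→cut S853 F1662: (89.946,56.216) → (231.532,96.759) → (64.905,41.357) → (95.931,9.569) → (93.164,22.408)

[2] `<path>` quadratic bezier, #ff00ff→cut S853 F1662: (162.639,128.242) → (132.143,111.447) → (105.952,91.692) → (84.067,68.977) → (66.486,43.302)

[3] `<polygon>` regular polygon, #ff8800→engrave S243 F2106: (51.571,131.746) → (45.810,133.472) → (43.567,139.053) → (46.533,144.286) → (52.472,145.230) → (56.914,141.175) → (56.513,135.174) → (51.571,131.746) (closed)

[4] `<polygon>` regular polygon, #ff00ff→cut S853 F1662: (34.049,88.770) → (40.695,92.718) → (46.504,87.617) → (43.448,80.516) → (35.750,81.229) → (34.049,88.770) (closed)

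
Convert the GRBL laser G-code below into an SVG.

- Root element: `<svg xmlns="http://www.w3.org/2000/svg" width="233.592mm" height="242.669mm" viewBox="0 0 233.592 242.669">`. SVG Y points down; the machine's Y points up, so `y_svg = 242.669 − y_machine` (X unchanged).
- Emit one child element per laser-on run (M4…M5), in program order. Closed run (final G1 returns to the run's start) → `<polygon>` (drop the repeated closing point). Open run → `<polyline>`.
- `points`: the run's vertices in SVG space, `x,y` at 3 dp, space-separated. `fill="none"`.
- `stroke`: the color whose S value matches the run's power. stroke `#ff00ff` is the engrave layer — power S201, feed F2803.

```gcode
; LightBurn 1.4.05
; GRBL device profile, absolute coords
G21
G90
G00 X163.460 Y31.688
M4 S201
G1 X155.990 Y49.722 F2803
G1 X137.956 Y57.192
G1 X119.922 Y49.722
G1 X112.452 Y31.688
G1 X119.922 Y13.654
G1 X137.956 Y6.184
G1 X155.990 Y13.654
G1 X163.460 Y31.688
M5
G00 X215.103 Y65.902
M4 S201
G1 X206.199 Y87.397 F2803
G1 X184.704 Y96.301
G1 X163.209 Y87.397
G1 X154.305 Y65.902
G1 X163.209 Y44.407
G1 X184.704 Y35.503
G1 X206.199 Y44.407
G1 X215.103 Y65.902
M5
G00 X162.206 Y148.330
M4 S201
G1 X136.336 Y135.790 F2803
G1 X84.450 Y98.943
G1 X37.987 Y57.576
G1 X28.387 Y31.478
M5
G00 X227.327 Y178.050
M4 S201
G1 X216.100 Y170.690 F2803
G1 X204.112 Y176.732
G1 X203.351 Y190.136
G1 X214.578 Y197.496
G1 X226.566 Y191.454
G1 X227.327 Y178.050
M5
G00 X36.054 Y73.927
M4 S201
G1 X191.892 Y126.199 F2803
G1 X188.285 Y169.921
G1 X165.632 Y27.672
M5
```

<svg xmlns="http://www.w3.org/2000/svg" width="233.592mm" height="242.669mm" viewBox="0 0 233.592 242.669">
  <polygon points="163.460,210.981 155.990,192.947 137.956,185.477 119.922,192.947 112.452,210.981 119.922,229.015 137.956,236.485 155.990,229.015" fill="none" stroke="#ff00ff"/>
  <polygon points="215.103,176.767 206.199,155.272 184.704,146.368 163.209,155.272 154.305,176.767 163.209,198.262 184.704,207.166 206.199,198.262" fill="none" stroke="#ff00ff"/>
  <polyline points="162.206,94.339 136.336,106.879 84.450,143.726 37.987,185.093 28.387,211.191" fill="none" stroke="#ff00ff"/>
  <polygon points="227.327,64.619 216.100,71.979 204.112,65.937 203.351,52.533 214.578,45.173 226.566,51.215" fill="none" stroke="#ff00ff"/>
  <polyline points="36.054,168.742 191.892,116.470 188.285,72.748 165.632,214.997" fill="none" stroke="#ff00ff"/>
</svg>

y_svg = 242.669 − y_m. Every run uses S201, so all elements get stroke `#ff00ff` (engrave).

[1] closed run; points: 163.460,210.981 155.990,192.947 137.956,185.477 119.922,192.947 112.452,210.981 119.922,229.015 137.956,236.485 155.990,229.015

[2] closed run; points: 215.103,176.767 206.199,155.272 184.704,146.368 163.209,155.272 154.305,176.767 163.209,198.262 184.704,207.166 206.199,198.262

[3] open run; points: 162.206,94.339 136.336,106.879 84.450,143.726 37.987,185.093 28.387,211.191

[4] closed run; points: 227.327,64.619 216.100,71.979 204.112,65.937 203.351,52.533 214.578,45.173 226.566,51.215

[5] open run; points: 36.054,168.742 191.892,116.470 188.285,72.748 165.632,214.997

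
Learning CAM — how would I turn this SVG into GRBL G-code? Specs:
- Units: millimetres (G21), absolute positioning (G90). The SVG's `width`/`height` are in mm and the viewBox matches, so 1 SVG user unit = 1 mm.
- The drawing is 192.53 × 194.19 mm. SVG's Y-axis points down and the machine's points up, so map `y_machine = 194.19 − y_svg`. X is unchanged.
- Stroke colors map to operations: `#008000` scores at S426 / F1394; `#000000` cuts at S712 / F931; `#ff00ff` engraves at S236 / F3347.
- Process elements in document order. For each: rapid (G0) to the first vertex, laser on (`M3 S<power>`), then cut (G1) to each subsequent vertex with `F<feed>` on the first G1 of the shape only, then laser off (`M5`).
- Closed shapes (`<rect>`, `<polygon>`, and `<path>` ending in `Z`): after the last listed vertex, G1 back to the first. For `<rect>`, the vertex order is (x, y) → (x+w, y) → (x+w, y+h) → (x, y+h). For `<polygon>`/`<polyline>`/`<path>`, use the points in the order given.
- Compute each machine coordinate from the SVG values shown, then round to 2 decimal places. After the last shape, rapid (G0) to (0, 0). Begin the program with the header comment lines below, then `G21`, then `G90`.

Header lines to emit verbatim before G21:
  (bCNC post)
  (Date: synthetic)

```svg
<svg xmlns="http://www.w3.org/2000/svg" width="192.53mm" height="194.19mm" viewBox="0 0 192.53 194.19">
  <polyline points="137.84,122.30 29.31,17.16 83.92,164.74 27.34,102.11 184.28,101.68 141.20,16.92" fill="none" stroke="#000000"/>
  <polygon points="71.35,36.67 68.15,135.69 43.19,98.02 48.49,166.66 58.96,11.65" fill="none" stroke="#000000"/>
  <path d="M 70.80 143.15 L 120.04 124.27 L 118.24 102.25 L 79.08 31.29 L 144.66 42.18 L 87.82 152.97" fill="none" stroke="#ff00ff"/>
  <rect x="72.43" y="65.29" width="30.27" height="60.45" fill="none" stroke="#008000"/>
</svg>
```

1 u = 1 mm; y_m = 194.19 − y.

[1] `<polyline>` open polyline, #000000→cut S712 F931: (137.84,71.89) → (29.31,177.03) → (83.92,29.45) → (27.34,92.08) → (184.28,92.51) → (141.20,177.27)

[2] `<polygon>` closed polygon, #000000→cut S712 F931: (71.35,157.52) → (68.15,58.50) → (43.19,96.17) → (48.49,27.53) → (58.96,182.54) → (71.35,157.52) (closed)

[3] `<path>` open polyline, #ff00ff→engrave S236 F3347: (70.80,51.04) → (120.04,69.92) → (118.24,91.94) → (79.08,162.90) → (144.66,152.01) → (87.82,41.22)

[4] `<rect>` rectangle, #008000→score S426 F1394: (72.43,128.90) → (102.70,128.90) → (102.70,68.45) → (72.43,68.45) → (72.43,128.90) (closed)

(bCNC post)
(Date: synthetic)
G21
G90
G0 X137.84 Y71.89
M3 S712
G1 X29.31 Y177.03 F931
G1 X83.92 Y29.45
G1 X27.34 Y92.08
G1 X184.28 Y92.51
G1 X141.20 Y177.27
M5
G0 X71.35 Y157.52
M3 S712
G1 X68.15 Y58.50 F931
G1 X43.19 Y96.17
G1 X48.49 Y27.53
G1 X58.96 Y182.54
G1 X71.35 Y157.52
M5
G0 X70.80 Y51.04
M3 S236
G1 X120.04 Y69.92 F3347
G1 X118.24 Y91.94
G1 X79.08 Y162.90
G1 X144.66 Y152.01
G1 X87.82 Y41.22
M5
G0 X72.43 Y128.90
M3 S426
G1 X102.70 Y128.90 F1394
G1 X102.70 Y68.45
G1 X72.43 Y68.45
G1 X72.43 Y128.90
M5
G0 X0.00 Y0.00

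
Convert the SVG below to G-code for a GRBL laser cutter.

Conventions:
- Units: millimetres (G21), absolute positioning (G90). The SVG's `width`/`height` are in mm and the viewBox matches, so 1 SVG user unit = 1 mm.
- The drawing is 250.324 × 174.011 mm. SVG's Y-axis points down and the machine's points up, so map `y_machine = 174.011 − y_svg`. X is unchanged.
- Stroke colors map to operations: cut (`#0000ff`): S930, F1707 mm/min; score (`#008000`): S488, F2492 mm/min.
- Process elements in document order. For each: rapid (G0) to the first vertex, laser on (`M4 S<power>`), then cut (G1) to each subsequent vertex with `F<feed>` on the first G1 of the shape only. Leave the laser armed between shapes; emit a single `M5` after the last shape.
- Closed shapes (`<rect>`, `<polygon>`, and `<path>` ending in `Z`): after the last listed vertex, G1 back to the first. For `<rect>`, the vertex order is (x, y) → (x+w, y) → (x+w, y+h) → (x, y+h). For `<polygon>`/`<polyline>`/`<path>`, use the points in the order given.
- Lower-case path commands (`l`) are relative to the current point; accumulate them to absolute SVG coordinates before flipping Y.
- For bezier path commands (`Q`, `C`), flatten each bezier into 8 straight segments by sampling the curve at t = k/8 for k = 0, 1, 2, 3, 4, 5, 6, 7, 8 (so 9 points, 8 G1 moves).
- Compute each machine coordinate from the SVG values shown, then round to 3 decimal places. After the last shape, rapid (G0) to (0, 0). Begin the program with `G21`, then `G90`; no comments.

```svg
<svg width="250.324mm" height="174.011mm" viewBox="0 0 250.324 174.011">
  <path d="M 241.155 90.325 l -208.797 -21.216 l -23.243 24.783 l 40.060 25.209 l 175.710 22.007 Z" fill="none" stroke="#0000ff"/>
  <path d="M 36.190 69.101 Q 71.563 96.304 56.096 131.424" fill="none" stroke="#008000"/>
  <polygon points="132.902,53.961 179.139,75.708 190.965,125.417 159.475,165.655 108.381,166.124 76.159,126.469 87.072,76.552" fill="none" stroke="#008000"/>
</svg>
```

Since the viewBox matches the mm dimensions, user units are millimetres directly. The only transform is the Y-flip y_m = 174.011 − y_svg.

Shape 1 is a closed polygon drawn with `<path>`. Its stroke #0000ff means cut at S930, F1707. After flipping Y the toolpath is (241.155,83.686) → (32.358,104.902) → (9.115,80.119) → (49.175,54.910) → (224.885,32.903) → (241.155,83.686), returning to the start.

Shape 2 is a quadratic bezier drawn with `<path>`. Its stroke #008000 means score at S488, F2492. After flipping Y the toolpath is (36.190,104.910) → (44.239,97.986) → (50.699,90.814) → (55.570,83.394) → (58.853,75.728) → (60.547,67.814) → (60.652,59.652) → (59.168,51.243) → (56.096,42.587).

Shape 3 is a regular polygon drawn with `<polygon>`. Its stroke #008000 means score at S488, F2492. After flipping Y the toolpath is (132.902,120.050) → (179.139,98.303) → (190.965,48.594) → (159.475,8.356) → (108.381,7.887) → (76.159,47.542) → (87.072,97.459) → (132.902,120.050), returning to the start.

G21
G90
G0 X241.155 Y83.686
M4 S930
G1 X32.358 Y104.902 F1707
G1 X9.115 Y80.119
G1 X49.175 Y54.910
G1 X224.885 Y32.903
G1 X241.155 Y83.686
G0 X36.190 Y104.910
M4 S488
G1 X44.239 Y97.986 F2492
G1 X50.699 Y90.814
G1 X55.570 Y83.394
G1 X58.853 Y75.728
G1 X60.547 Y67.814
G1 X60.652 Y59.652
G1 X59.168 Y51.243
G1 X56.096 Y42.587
G0 X132.902 Y120.050
M4 S488
G1 X179.139 Y98.303 F2492
G1 X190.965 Y48.594
G1 X159.475 Y8.356
G1 X108.381 Y7.887
G1 X76.159 Y47.542
G1 X87.072 Y97.459
G1 X132.902 Y120.050
M5
G0 X0.000 Y0.000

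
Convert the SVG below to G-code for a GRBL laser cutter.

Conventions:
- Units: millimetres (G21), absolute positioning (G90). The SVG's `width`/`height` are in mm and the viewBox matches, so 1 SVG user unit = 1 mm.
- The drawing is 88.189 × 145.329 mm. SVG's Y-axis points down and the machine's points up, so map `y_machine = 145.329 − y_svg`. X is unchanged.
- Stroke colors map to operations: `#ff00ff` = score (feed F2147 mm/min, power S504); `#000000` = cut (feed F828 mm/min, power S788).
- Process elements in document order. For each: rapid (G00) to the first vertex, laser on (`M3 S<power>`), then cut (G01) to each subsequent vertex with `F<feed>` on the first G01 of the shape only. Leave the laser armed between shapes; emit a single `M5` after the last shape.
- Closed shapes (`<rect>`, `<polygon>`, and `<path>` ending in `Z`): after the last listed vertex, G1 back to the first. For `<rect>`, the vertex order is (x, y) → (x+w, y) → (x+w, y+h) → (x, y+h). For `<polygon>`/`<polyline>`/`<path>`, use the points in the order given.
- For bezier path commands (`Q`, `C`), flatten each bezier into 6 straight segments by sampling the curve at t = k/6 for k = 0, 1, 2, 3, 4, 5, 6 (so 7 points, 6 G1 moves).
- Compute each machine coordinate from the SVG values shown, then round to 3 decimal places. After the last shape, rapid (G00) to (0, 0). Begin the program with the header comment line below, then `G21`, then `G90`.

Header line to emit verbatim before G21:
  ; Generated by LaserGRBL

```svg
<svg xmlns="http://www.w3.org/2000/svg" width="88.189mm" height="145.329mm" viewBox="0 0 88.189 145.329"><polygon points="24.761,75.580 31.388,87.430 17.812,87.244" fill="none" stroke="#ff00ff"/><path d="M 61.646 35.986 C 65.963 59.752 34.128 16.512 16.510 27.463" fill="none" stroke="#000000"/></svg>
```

1 u = 1 mm; y_m = 145.329 − y.

[1] `<polygon>` regular polygon, #ff00ff→score S504 F2147: (24.761,69.749) → (31.388,57.899) → (17.812,58.085) → (24.761,69.749) (closed)

[2] `<path>` cubic bezier, #000000→cut S788 F828: (61.646,109.343) → (61.025,102.483) → (55.778,103.424) → (47.304,108.799) → (37.001,115.242) → (26.271,119.387) → (16.510,117.866)

; Generated by LaserGRBL
G21
G90
G00 X24.761 Y69.749
M3 S504
G01 X31.388 Y57.899 F2147
G01 X17.812 Y58.085
G01 X24.761 Y69.749
G00 X61.646 Y109.343
M3 S788
G01 X61.025 Y102.483 F828
G01 X55.778 Y103.424
G01 X47.304 Y108.799
G01 X37.001 Y115.242
G01 X26.271 Y119.387
G01 X16.510 Y117.866
M5
G00 X0.000 Y0.000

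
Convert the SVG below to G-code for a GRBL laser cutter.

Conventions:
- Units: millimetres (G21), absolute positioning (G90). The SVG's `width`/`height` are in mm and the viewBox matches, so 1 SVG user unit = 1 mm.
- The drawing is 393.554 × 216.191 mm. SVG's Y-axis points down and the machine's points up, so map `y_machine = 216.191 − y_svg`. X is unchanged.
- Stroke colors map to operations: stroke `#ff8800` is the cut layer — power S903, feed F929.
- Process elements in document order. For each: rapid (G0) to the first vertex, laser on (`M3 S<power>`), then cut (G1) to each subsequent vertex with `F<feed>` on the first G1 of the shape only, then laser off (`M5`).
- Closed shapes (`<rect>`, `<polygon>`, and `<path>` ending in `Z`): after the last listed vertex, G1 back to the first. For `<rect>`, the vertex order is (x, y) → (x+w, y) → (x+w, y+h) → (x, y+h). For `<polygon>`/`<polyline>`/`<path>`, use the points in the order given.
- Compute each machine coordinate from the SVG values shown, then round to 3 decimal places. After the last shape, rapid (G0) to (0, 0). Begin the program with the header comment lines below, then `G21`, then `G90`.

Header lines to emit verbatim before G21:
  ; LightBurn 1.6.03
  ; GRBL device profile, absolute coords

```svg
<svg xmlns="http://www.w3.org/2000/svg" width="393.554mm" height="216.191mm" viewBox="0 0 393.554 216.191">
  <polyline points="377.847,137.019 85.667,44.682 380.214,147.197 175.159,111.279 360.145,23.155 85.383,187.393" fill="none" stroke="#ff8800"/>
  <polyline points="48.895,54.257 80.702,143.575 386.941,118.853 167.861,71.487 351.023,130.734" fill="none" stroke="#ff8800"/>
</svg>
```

; LightBurn 1.6.03
; GRBL device profile, absolute coords
G21
G90
G0 X377.847 Y79.172
M3 S903
G1 X85.667 Y171.509 F929
G1 X380.214 Y68.994
G1 X175.159 Y104.912
G1 X360.145 Y193.036
G1 X85.383 Y28.798
M5
G0 X48.895 Y161.934
M3 S903
G1 X80.702 Y72.616 F929
G1 X386.941 Y97.338
G1 X167.861 Y144.704
G1 X351.023 Y85.457
M5
G0 X0.000 Y0.000

viewBox `0 0 393.554 216.191` with mm width/height → 1 unit = 1 mm. Flip: y_m = 216.191 − y_svg.

**Shape 1** — `<polyline>` open polyline, stroke `#ff8800` → cut (S903, F929). Machine vertices: (377.847,79.172) → (85.667,171.509) → (380.214,68.994) → (175.159,104.912) → (360.145,193.036) → (85.383,28.798). Open path.

**Shape 2** — `<polyline>` open polyline, stroke `#ff8800` → cut (S903, F929). Machine vertices: (48.895,161.934) → (80.702,72.616) → (386.941,97.338) → (167.861,144.704) → (351.023,85.457). Open path.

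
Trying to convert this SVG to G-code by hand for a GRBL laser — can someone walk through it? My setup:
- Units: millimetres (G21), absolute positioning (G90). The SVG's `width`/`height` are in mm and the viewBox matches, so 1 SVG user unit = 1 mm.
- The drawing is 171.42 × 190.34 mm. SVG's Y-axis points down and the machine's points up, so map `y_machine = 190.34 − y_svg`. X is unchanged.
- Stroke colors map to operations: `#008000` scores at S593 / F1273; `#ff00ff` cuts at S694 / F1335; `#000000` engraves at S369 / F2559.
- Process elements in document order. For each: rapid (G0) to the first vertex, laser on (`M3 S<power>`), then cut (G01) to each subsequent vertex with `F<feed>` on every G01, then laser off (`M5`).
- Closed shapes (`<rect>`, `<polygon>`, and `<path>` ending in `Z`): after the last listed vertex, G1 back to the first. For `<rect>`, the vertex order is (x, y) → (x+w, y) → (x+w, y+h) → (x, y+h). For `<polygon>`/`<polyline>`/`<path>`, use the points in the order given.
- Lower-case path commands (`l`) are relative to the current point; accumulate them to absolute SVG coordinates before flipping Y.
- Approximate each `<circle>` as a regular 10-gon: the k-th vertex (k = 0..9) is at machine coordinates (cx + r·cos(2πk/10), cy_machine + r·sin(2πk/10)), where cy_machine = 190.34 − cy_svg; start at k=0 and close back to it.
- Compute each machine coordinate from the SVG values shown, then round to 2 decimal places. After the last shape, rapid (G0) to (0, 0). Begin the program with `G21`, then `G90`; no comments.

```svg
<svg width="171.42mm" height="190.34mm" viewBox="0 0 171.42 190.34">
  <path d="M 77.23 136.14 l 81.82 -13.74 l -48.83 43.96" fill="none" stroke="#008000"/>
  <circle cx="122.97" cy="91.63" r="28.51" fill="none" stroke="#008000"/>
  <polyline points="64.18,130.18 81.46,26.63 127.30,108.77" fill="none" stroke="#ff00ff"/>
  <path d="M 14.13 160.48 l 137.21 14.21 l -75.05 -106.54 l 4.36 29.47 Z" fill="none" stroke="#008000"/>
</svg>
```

viewBox `0 0 171.42 190.34` with mm width/height → 1 unit = 1 mm. Flip: y_m = 190.34 − y_svg.

**Shape 1** — `<path>` open polyline, stroke `#008000` → score (S593, F1273). Machine vertices: (77.23,54.20) → (159.05,67.94) → (110.22,23.98). Open path.

**Shape 2** — `<circle>` circle, stroke `#008000` → score (S593, F1273). Machine vertices: (151.48,98.71) → (146.04,115.47) → (131.78,125.82) → (114.16,125.82) → (99.90,115.47) → (94.46,98.71) → (99.90,81.95) → (114.16,71.60) → (131.78,71.60) → (146.04,81.95) → (151.48,98.71). Closed: final G1 returns to the first vertex.

**Shape 3** — `<polyline>` open polyline, stroke `#ff00ff` → cut (S694, F1335). Machine vertices: (64.18,60.16) → (81.46,163.71) → (127.30,81.57). Open path.

**Shape 4** — `<path>` closed polygon, stroke `#008000` → score (S593, F1273). Machine vertices: (14.13,29.86) → (151.34,15.65) → (76.29,122.19) → (80.65,92.72) → (14.13,29.86). Closed: final G1 returns to the first vertex.

G21
G90
G0 X77.23 Y54.20
M3 S593
G01 X159.05 Y67.94 F1273
G01 X110.22 Y23.98 F1273
M5
G0 X151.48 Y98.71
M3 S593
G01 X146.04 Y115.47 F1273
G01 X131.78 Y125.82 F1273
G01 X114.16 Y125.82 F1273
G01 X99.90 Y115.47 F1273
G01 X94.46 Y98.71 F1273
G01 X99.90 Y81.95 F1273
G01 X114.16 Y71.60 F1273
G01 X131.78 Y71.60 F1273
G01 X146.04 Y81.95 F1273
G01 X151.48 Y98.71 F1273
M5
G0 X64.18 Y60.16
M3 S694
G01 X81.46 Y163.71 F1335
G01 X127.30 Y81.57 F1335
M5
G0 X14.13 Y29.86
M3 S593
G01 X151.34 Y15.65 F1273
G01 X76.29 Y122.19 F1273
G01 X80.65 Y92.72 F1273
G01 X14.13 Y29.86 F1273
M5
G0 X0.00 Y0.00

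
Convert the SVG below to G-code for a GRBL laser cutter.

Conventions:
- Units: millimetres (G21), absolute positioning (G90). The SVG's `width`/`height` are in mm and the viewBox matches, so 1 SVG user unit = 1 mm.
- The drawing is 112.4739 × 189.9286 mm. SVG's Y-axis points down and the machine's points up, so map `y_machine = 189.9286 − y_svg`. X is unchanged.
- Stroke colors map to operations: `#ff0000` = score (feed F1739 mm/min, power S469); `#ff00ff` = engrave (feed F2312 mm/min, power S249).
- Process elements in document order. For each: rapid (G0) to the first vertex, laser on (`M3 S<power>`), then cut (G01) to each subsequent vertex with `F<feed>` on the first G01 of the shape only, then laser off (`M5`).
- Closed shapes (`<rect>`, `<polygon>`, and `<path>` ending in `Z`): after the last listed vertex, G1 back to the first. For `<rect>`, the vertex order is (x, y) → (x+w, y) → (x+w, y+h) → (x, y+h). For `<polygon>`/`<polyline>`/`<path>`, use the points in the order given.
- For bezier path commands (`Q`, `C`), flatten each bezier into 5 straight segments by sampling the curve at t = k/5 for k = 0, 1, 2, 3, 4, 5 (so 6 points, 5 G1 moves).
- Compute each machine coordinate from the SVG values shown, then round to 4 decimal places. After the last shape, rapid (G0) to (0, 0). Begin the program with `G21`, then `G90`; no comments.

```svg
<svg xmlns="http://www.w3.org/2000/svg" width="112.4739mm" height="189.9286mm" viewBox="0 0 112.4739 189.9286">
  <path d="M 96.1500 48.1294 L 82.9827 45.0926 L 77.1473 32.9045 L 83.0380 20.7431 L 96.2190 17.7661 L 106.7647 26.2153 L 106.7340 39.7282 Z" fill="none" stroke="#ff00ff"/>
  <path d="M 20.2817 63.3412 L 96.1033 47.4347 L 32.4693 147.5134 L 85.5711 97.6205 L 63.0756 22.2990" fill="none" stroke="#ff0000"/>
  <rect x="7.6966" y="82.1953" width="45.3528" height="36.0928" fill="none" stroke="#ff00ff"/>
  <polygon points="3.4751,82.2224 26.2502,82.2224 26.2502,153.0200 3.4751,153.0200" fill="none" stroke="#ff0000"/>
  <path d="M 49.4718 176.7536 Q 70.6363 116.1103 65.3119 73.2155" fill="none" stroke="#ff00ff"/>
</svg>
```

Since the viewBox matches the mm dimensions, user units are millimetres directly. The only transform is the Y-flip y_m = 189.9286 − y_svg.

Shape 1 is a regular polygon drawn with `<path>`. Its stroke #ff00ff means engrave at S249, F2312. After flipping Y the toolpath is (96.1500,141.7992) → (82.9827,144.8360) → (77.1473,157.0241) → (83.0380,169.1855) → (96.2190,172.1625) → (106.7647,163.7133) → (106.7340,150.2004) → (96.1500,141.7992), returning to the start.

Shape 2 is a open polyline drawn with `<path>`. Its stroke #ff0000 means score at S469, F1739. After flipping Y the toolpath is (20.2817,126.5874) → (96.1033,142.4939) → (32.4693,42.4152) → (85.5711,92.3081) → (63.0756,167.6296).

Shape 3 is a rectangle drawn with `<rect>`. Its stroke #ff00ff means engrave at S249, F2312. After flipping Y the toolpath is (7.6966,107.7333) → (53.0494,107.7333) → (53.0494,71.6405) → (7.6966,71.6405) → (7.6966,107.7333), returning to the start.

Shape 4 is a rectangle drawn with `<polygon>`. Its stroke #ff0000 means score at S469, F1739. After flipping Y the toolpath is (3.4751,107.7062) → (26.2502,107.7062) → (26.2502,36.9086) → (3.4751,36.9086) → (3.4751,107.7062), returning to the start.

Shape 5 is a quadratic bezier drawn with `<path>`. Its stroke #ff00ff means engrave at S249, F2312. After flipping Y the toolpath is (49.4718,13.1750) → (56.8780,36.7224) → (62.1652,58.8499) → (65.3332,79.5575) → (66.3821,98.8452) → (65.3119,116.7131).

G21
G90
G0 X96.1500 Y141.7992
M3 S249
G01 X82.9827 Y144.8360 F2312
G01 X77.1473 Y157.0241
G01 X83.0380 Y169.1855
G01 X96.2190 Y172.1625
G01 X106.7647 Y163.7133
G01 X106.7340 Y150.2004
G01 X96.1500 Y141.7992
M5
G0 X20.2817 Y126.5874
M3 S469
G01 X96.1033 Y142.4939 F1739
G01 X32.4693 Y42.4152
G01 X85.5711 Y92.3081
G01 X63.0756 Y167.6296
M5
G0 X7.6966 Y107.7333
M3 S249
G01 X53.0494 Y107.7333 F2312
G01 X53.0494 Y71.6405
G01 X7.6966 Y71.6405
G01 X7.6966 Y107.7333
M5
G0 X3.4751 Y107.7062
M3 S469
G01 X26.2502 Y107.7062 F1739
G01 X26.2502 Y36.9086
G01 X3.4751 Y36.9086
G01 X3.4751 Y107.7062
M5
G0 X49.4718 Y13.1750
M3 S249
G01 X56.8780 Y36.7224 F2312
G01 X62.1652 Y58.8499
G01 X65.3332 Y79.5575
G01 X66.3821 Y98.8452
G01 X65.3119 Y116.7131
M5
G0 X0.0000 Y0.0000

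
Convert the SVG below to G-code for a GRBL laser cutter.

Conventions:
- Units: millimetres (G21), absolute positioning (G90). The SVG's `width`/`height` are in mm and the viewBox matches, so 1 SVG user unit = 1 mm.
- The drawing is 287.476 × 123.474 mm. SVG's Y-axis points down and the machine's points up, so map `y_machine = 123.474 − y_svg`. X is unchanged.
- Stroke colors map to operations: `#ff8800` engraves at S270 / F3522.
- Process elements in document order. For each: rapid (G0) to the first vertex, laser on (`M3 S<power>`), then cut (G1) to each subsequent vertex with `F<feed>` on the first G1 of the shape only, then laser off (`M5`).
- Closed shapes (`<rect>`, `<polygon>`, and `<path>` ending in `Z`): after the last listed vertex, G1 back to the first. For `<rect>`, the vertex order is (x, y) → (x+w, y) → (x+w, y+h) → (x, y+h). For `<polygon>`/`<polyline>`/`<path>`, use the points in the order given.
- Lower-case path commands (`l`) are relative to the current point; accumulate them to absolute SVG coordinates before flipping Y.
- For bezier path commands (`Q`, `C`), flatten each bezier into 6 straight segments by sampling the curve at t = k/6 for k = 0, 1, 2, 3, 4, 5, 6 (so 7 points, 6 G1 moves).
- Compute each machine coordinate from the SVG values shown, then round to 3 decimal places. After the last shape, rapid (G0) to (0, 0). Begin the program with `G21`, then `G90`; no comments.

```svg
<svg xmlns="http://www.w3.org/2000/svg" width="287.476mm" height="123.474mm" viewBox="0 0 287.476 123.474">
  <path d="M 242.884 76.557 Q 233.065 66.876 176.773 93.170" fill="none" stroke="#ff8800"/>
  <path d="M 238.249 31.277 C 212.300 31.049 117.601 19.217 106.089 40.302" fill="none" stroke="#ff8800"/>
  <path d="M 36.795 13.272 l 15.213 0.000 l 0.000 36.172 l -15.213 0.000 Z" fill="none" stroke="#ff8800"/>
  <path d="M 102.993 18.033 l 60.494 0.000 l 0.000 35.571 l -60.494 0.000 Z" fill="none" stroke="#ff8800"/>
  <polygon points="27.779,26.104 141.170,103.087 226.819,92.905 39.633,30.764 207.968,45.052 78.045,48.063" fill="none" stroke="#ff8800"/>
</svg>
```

Since the viewBox matches the mm dimensions, user units are millimetres directly. The only transform is the Y-flip y_m = 123.474 − y_svg.

Shape 1 is a quadratic bezier drawn with `<path>`. Its stroke #ff8800 means engrave at S270, F3522. After flipping Y the toolpath is (242.884,46.917) → (238.320,49.145) → (231.174,49.374) → (221.447,47.604) → (209.137,43.836) → (194.246,38.069) → (176.773,30.304).

Shape 2 is a cubic bezier drawn with `<path>`. Its stroke #ff8800 means engrave at S270, F3522. After flipping Y the toolpath is (238.249,92.197) → (220.249,93.072) → (195.011,94.644) → (166.755,95.677) → (139.703,94.934) → (118.074,91.178) → (106.089,83.172).

Shape 3 is a rectangle drawn with `<path>`. Its stroke #ff8800 means engrave at S270, F3522. After flipping Y the toolpath is (36.795,110.202) → (52.008,110.202) → (52.008,74.030) → (36.795,74.030) → (36.795,110.202), returning to the start.

Shape 4 is a rectangle drawn with `<path>`. Its stroke #ff8800 means engrave at S270, F3522. After flipping Y the toolpath is (102.993,105.441) → (163.487,105.441) → (163.487,69.870) → (102.993,69.870) → (102.993,105.441), returning to the start.

Shape 5 is a closed polygon drawn with `<polygon>`. Its stroke #ff8800 means engrave at S270, F3522. After flipping Y the toolpath is (27.779,97.370) → (141.170,20.387) → (226.819,30.569) → (39.633,92.710) → (207.968,78.422) → (78.045,75.411) → (27.779,97.370), returning to the start.

G21
G90
G0 X242.884 Y46.917
M3 S270
G1 X238.320 Y49.145 F3522
G1 X231.174 Y49.374
G1 X221.447 Y47.604
G1 X209.137 Y43.836
G1 X194.246 Y38.069
G1 X176.773 Y30.304
M5
G0 X238.249 Y92.197
M3 S270
G1 X220.249 Y93.072 F3522
G1 X195.011 Y94.644
G1 X166.755 Y95.677
G1 X139.703 Y94.934
G1 X118.074 Y91.178
G1 X106.089 Y83.172
M5
G0 X36.795 Y110.202
M3 S270
G1 X52.008 Y110.202 F3522
G1 X52.008 Y74.030
G1 X36.795 Y74.030
G1 X36.795 Y110.202
M5
G0 X102.993 Y105.441
M3 S270
G1 X163.487 Y105.441 F3522
G1 X163.487 Y69.870
G1 X102.993 Y69.870
G1 X102.993 Y105.441
M5
G0 X27.779 Y97.370
M3 S270
G1 X141.170 Y20.387 F3522
G1 X226.819 Y30.569
G1 X39.633 Y92.710
G1 X207.968 Y78.422
G1 X78.045 Y75.411
G1 X27.779 Y97.370
M5
G0 X0.000 Y0.000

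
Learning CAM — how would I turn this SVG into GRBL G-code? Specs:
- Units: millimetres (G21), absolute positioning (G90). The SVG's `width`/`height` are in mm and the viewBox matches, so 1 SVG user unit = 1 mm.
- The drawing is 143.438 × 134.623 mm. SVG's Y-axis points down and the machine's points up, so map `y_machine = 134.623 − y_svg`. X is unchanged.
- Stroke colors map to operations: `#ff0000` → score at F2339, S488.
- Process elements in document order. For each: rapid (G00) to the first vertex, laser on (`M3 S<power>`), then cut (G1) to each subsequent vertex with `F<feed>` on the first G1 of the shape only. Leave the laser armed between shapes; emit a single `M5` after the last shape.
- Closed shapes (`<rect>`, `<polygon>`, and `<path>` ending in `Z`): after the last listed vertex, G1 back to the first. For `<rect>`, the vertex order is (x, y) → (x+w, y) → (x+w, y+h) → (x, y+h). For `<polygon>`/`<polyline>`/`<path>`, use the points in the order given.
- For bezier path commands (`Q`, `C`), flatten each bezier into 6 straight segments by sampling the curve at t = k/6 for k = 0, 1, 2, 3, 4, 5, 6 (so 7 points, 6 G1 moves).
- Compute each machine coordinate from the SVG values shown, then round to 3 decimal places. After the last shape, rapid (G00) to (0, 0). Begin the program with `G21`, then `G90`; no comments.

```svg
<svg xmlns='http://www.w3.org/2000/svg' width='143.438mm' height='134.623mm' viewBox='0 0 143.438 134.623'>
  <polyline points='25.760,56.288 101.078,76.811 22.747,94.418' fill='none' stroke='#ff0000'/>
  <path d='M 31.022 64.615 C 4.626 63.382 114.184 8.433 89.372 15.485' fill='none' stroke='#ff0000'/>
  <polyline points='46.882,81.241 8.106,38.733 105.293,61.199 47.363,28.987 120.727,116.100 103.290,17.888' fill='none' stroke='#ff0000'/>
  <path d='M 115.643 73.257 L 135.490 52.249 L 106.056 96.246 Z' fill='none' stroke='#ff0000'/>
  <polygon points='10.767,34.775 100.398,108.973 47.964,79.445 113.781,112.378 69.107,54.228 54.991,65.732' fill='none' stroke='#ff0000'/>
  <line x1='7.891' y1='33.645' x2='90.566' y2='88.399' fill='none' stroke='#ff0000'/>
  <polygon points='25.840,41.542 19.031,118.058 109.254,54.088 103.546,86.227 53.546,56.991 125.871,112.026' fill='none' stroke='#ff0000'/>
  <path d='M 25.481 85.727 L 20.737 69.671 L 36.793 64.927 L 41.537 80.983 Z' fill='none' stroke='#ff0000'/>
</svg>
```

G21
G90
G00 X25.760 Y78.335
M3 S488
G1 X101.078 Y57.812 F2339
G1 X22.747 Y40.205
G00 X31.022 Y70.008
M3 S488
G1 X27.902 Y74.565 F2339
G1 X39.932 Y84.861
G1 X59.603 Y97.680
G1 X79.406 Y109.809
G1 X91.832 Y118.033
G1 X89.372 Y119.138
G00 X46.882 Y53.382
M3 S488
G1 X8.106 Y95.890 F2339
G1 X105.293 Y73.424
G1 X47.363 Y105.636
G1 X120.727 Y18.523
G1 X103.290 Y116.735
G00 X115.643 Y61.366
M3 S488
G1 X135.490 Y82.374 F2339
G1 X106.056 Y38.377
G1 X115.643 Y61.366
G00 X10.767 Y99.848
M3 S488
G1 X100.398 Y25.650 F2339
G1 X47.964 Y55.178
G1 X113.781 Y22.245
G1 X69.107 Y80.395
G1 X54.991 Y68.891
G1 X10.767 Y99.848
G00 X7.891 Y100.978
M3 S488
G1 X90.566 Y46.224 F2339
G00 X25.840 Y93.081
M3 S488
G1 X19.031 Y16.565 F2339
G1 X109.254 Y80.535
G1 X103.546 Y48.396
G1 X53.546 Y77.632
G1 X125.871 Y22.597
G1 X25.840 Y93.081
G00 X25.481 Y48.896
M3 S488
G1 X20.737 Y64.952 F2339
G1 X36.793 Y69.696
G1 X41.537 Y53.640
G1 X25.481 Y48.896
M5
G00 X0.000 Y0.000

1 u = 1 mm; y_m = 134.623 − y.

[1] `<polyline>` open polyline, #ff0000→score S488 F2339: (25.760,78.335) → (101.078,57.812) → (22.747,40.205)

[2] `<path>` cubic bezier, #ff0000→score S488 F2339: (31.022,70.008) → (27.902,74.565) → (39.932,84.861) → (59.603,97.680) → (79.406,109.809) → (91.832,118.033) → (89.372,119.138)

[3] `<polyline>` open polyline, #ff0000→score S488 F2339: (46.882,53.382) → (8.106,95.890) → (105.293,73.424) → (47.363,105.636) → (120.727,18.523) → (103.290,116.735)

[4] `<path>` closed polygon, #ff0000→score S488 F2339: (115.643,61.366) → (135.490,82.374) → (106.056,38.377) → (115.643,61.366) (closed)

[5] `<polygon>` closed polygon, #ff0000→score S488 F2339: (10.767,99.848) → (100.398,25.650) → (47.964,55.178) → (113.781,22.245) → (69.107,80.395) → (54.991,68.891) → (10.767,99.848) (closed)

[6] `<line>` line segment, #ff0000→score S488 F2339: (7.891,100.978) → (90.566,46.224)

[7] `<polygon>` closed polygon, #ff0000→score S488 F2339: (25.840,93.081) → (19.031,16.565) → (109.254,80.535) → (103.546,48.396) → (53.546,77.632) → (125.871,22.597) → (25.840,93.081) (closed)

[8] `<path>` regular polygon, #ff0000→score S488 F2339: (25.481,48.896) → (20.737,64.952) → (36.793,69.696) → (41.537,53.640) → (25.481,48.896) (closed)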